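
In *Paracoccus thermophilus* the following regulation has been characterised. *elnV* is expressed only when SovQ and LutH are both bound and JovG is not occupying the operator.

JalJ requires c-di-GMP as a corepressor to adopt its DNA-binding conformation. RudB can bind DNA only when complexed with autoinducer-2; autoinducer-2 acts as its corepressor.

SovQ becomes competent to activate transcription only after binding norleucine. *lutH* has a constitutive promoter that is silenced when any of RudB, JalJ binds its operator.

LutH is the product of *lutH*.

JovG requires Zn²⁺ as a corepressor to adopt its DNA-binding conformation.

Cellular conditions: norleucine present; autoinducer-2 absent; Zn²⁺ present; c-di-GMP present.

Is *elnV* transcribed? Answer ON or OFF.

Norleucine is present, so SovQ is active.
Zn²⁺ is present, so JovG is active.
Autoinducer-2 is absent, so RudB is inactive.
c-di-GMP is present, so JalJ is active.
With repressor JalJ bound, *lutH* is not transcribed.
So LutH is not produced.
With repressor JovG bound, *elnV* is not transcribed.

OFF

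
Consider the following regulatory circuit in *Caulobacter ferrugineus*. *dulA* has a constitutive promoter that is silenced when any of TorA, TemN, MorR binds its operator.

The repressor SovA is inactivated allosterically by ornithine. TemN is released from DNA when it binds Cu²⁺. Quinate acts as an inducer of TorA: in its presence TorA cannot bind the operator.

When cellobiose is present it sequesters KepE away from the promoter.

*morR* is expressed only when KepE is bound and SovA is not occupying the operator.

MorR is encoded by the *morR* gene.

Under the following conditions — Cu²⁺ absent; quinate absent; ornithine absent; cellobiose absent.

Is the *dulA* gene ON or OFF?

Quinate is absent, so TorA is active.
Cu²⁺ is absent, so TemN is active.
Cellobiose is absent, so KepE is active.
Ornithine is absent, so SovA is active.
With repressor SovA bound, *morR* is not transcribed.
So MorR is not produced.
With repressor TorA bound, *dulA* is not transcribed.

OFF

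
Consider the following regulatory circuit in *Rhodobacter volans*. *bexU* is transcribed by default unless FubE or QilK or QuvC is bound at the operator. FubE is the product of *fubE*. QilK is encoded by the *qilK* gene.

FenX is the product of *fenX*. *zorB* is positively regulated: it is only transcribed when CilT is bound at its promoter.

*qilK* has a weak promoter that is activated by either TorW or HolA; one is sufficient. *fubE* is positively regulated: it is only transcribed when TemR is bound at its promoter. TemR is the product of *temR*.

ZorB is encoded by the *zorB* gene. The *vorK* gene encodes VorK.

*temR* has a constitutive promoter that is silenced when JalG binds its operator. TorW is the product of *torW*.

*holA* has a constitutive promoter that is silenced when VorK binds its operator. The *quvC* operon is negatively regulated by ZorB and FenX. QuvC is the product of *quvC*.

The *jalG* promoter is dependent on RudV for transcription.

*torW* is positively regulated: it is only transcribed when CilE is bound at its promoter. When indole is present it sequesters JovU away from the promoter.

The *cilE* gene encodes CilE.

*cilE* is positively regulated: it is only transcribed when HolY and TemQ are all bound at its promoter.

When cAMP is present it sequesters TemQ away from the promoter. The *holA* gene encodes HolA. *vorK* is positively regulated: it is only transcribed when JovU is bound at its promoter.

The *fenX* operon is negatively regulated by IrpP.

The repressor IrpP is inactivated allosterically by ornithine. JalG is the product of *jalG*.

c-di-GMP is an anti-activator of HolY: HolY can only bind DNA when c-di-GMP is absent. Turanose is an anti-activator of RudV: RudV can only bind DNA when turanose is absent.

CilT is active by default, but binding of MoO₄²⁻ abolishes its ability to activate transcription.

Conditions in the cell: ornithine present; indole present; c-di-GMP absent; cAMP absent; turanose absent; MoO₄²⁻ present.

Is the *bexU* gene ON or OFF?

Turanose is absent, so RudV is active.
No repressor is bound and RudV is active, so *jalG* is transcribed.
So JalG is produced and active.
With repressor JalG bound, *temR* is not transcribed.
So TemR is not produced.
Required activator TemR is absent, so *fubE* is not transcribed.
So FubE is not produced.
c-di-GMP is absent, so HolY is active.
cAMP is absent, so TemQ is active.
No repressor is bound and HolY and TemQ are active, so *cilE* is transcribed.
So CilE is produced and active.
No repressor is bound and CilE is active, so *torW* is transcribed.
So TorW is produced and active.
Indole is present, so JovU is inactive.
Required activator JovU is absent, so *vorK* is not transcribed.
So VorK is not produced.
With no repressor bound, *holA* is transcribed.
So HolA is produced and active.
Activator TorW is present, so *qilK* is transcribed.
So QilK is produced and active.
MoO₄²⁻ is present, so CilT is inactive.
Required activator CilT is absent, so *zorB* is not transcribed.
So ZorB is not produced.
Ornithine is present, so IrpP is inactive.
With no repressor bound, *fenX* is transcribed.
So FenX is produced and active.
With repressor FenX bound, *quvC* is not transcribed.
So QuvC is not produced.
With repressor QilK bound, *bexU* is not transcribed.

OFF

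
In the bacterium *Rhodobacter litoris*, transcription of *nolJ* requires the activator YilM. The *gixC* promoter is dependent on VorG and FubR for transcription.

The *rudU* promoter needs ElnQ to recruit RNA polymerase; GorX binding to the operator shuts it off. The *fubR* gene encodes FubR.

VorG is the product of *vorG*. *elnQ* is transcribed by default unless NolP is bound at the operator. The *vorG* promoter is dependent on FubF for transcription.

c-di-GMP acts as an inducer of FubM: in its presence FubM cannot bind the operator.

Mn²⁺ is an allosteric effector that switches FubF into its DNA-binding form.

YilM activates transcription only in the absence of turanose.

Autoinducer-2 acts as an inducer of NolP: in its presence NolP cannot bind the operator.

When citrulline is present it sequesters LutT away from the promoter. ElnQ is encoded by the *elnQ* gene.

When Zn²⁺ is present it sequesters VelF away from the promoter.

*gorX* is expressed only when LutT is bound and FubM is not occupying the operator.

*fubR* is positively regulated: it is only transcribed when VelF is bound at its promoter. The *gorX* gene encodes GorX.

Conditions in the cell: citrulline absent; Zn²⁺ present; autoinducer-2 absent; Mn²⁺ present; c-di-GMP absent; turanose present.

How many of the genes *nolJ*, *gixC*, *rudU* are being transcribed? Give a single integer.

0

Turanose is present, so YilM is inactive.
Required activator YilM is absent, so *nolJ* is not transcribed.
→ *nolJ* is OFF.
Mn²⁺ is present, so FubF is active.
No repressor is bound and FubF is active, so *vorG* is transcribed.
So VorG is produced and active.
Zn²⁺ is present, so VelF is inactive.
Required activator VelF is absent, so *fubR* is not transcribed.
So FubR is not produced.
Required activator FubR is absent, so *gixC* is not transcribed.
→ *gixC* is OFF.
Autoinducer-2 is absent, so NolP is active.
With repressor NolP bound, *elnQ* is not transcribed.
So ElnQ is not produced.
Citrulline is absent, so LutT is active.
c-di-GMP is absent, so FubM is active.
With repressor FubM bound, *gorX* is not transcribed.
So GorX is not produced.
Required activator ElnQ is absent, so *rudU* is not transcribed.
→ *rudU* is OFF.
0 of the 3 genes are transcribed.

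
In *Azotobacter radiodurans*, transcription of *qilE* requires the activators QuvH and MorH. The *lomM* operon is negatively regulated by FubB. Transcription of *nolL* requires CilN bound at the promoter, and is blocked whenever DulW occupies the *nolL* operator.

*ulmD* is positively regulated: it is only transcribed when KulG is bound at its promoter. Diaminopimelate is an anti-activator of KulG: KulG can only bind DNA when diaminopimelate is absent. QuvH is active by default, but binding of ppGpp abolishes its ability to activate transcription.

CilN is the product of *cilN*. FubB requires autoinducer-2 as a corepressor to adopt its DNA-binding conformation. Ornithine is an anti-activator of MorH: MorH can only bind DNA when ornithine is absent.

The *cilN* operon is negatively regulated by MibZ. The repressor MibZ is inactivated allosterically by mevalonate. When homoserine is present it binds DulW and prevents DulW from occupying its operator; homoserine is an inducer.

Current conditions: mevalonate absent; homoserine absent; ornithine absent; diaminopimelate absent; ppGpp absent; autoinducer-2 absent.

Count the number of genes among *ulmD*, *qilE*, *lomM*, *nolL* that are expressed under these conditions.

3

Diaminopimelate is absent, so KulG is active.
No repressor is bound and KulG is active, so *ulmD* is transcribed.
→ *ulmD* is ON.
ppGpp is absent, so QuvH is active.
Ornithine is absent, so MorH is active.
No repressor is bound and QuvH and MorH are active, so *qilE* is transcribed.
→ *qilE* is ON.
Autoinducer-2 is absent, so FubB is inactive.
With no repressor bound, *lomM* is transcribed.
→ *lomM* is ON.
Mevalonate is absent, so MibZ is active.
With repressor MibZ bound, *cilN* is not transcribed.
So CilN is not produced.
Homoserine is absent, so DulW is active.
With repressor DulW bound, *nolL* is not transcribed.
→ *nolL* is OFF.
3 of the 4 genes are transcribed.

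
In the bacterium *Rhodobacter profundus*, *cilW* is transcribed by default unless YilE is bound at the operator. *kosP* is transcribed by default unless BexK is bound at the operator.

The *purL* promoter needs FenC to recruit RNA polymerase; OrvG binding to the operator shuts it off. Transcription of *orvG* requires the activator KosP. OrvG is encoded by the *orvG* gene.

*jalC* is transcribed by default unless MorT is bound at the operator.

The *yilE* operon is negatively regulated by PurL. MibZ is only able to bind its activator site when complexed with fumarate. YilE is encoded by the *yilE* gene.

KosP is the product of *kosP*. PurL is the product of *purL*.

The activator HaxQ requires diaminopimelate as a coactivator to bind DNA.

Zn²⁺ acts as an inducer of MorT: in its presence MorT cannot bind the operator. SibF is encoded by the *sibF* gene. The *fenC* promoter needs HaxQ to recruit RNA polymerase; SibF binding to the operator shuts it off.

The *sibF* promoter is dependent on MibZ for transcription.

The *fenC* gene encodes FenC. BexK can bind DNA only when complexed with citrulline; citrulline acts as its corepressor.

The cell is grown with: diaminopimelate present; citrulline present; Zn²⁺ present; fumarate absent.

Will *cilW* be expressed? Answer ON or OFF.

ON

Fumarate is absent, so MibZ is inactive.
Required activator MibZ is absent, so *sibF* is not transcribed.
So SibF is not produced.
Diaminopimelate is present, so HaxQ is active.
No repressor is bound and HaxQ is active, so *fenC* is transcribed.
So FenC is produced and active.
Citrulline is present, so BexK is active.
With repressor BexK bound, *kosP* is not transcribed.
So KosP is not produced.
Required activator KosP is absent, so *orvG* is not transcribed.
So OrvG is not produced.
No repressor is bound and FenC is active, so *purL* is transcribed.
So PurL is produced and active.
With repressor PurL bound, *yilE* is not transcribed.
So YilE is not produced.
With no repressor bound, *cilW* is transcribed.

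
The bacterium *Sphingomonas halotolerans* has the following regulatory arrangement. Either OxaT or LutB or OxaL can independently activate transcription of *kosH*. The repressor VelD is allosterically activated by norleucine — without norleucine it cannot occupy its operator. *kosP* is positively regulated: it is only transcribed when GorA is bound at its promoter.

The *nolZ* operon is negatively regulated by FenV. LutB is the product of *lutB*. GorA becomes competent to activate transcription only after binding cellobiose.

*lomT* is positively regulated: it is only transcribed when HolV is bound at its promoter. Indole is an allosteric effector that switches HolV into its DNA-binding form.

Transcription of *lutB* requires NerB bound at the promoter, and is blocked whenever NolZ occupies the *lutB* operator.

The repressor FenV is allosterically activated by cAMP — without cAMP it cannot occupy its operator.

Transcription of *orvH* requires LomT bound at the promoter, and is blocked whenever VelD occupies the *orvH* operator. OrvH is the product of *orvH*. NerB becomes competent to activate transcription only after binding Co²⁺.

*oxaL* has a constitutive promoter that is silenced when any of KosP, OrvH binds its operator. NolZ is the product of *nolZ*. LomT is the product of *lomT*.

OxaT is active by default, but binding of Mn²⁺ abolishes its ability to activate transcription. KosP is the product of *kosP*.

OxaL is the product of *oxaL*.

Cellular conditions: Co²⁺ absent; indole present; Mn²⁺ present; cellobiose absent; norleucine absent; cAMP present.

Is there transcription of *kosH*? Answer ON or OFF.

Mn²⁺ is present, so OxaT is inactive.
Co²⁺ is absent, so NerB is inactive.
cAMP is present, so FenV is active.
With repressor FenV bound, *nolZ* is not transcribed.
So NolZ is not produced.
Required activator NerB is absent, so *lutB* is not transcribed.
So LutB is not produced.
Cellobiose is absent, so GorA is inactive.
Required activator GorA is absent, so *kosP* is not transcribed.
So KosP is not produced.
Indole is present, so HolV is active.
No repressor is bound and HolV is active, so *lomT* is transcribed.
So LomT is produced and active.
Norleucine is absent, so VelD is inactive.
No repressor is bound and LomT is active, so *orvH* is transcribed.
So OrvH is produced and active.
With repressor OrvH bound, *oxaL* is not transcribed.
So OxaL is not produced.
No activator is available at the *kosH* promoter, so *kosH* is not transcribed.

OFF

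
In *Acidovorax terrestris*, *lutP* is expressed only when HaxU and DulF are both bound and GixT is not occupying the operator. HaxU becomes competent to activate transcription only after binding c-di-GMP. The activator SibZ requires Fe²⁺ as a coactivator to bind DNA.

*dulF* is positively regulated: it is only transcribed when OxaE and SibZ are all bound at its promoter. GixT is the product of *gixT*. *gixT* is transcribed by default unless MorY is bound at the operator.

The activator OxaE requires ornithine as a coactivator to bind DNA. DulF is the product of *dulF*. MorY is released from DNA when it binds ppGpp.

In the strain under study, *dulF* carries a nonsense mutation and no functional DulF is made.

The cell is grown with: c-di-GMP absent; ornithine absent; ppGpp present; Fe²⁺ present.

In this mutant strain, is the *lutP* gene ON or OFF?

c-di-GMP is absent, so HaxU is inactive.
ppGpp is present, so MorY is inactive.
With no repressor bound, *gixT* is transcribed.
So GixT is produced and active.
DulF is non-functional in this strain, so it has no effect.
With repressor GixT bound, *lutP* is not transcribed.

OFF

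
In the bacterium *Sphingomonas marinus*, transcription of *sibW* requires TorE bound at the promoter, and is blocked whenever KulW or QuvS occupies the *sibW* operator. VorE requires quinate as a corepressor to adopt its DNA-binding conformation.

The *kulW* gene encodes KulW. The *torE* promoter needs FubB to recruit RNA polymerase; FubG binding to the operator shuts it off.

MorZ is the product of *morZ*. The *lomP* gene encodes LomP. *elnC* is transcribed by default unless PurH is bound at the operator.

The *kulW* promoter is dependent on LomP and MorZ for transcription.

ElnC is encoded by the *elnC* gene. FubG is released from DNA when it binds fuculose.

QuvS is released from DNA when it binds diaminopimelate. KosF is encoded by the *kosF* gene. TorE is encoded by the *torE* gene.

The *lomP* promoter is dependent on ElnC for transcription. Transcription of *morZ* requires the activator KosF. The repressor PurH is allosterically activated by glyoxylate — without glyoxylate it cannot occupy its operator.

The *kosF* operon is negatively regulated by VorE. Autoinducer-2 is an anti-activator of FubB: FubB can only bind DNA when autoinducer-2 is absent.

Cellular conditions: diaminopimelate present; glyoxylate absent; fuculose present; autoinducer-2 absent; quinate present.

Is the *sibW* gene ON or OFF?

Glyoxylate is absent, so PurH is inactive.
With no repressor bound, *elnC* is transcribed.
So ElnC is produced and active.
No repressor is bound and ElnC is active, so *lomP* is transcribed.
So LomP is produced and active.
Quinate is present, so VorE is active.
With repressor VorE bound, *kosF* is not transcribed.
So KosF is not produced.
Required activator KosF is absent, so *morZ* is not transcribed.
So MorZ is not produced.
Required activator MorZ is absent, so *kulW* is not transcribed.
So KulW is not produced.
Fuculose is present, so FubG is inactive.
Autoinducer-2 is absent, so FubB is active.
No repressor is bound and FubB is active, so *torE* is transcribed.
So TorE is produced and active.
Diaminopimelate is present, so QuvS is inactive.
No repressor is bound and TorE is active, so *sibW* is transcribed.

ON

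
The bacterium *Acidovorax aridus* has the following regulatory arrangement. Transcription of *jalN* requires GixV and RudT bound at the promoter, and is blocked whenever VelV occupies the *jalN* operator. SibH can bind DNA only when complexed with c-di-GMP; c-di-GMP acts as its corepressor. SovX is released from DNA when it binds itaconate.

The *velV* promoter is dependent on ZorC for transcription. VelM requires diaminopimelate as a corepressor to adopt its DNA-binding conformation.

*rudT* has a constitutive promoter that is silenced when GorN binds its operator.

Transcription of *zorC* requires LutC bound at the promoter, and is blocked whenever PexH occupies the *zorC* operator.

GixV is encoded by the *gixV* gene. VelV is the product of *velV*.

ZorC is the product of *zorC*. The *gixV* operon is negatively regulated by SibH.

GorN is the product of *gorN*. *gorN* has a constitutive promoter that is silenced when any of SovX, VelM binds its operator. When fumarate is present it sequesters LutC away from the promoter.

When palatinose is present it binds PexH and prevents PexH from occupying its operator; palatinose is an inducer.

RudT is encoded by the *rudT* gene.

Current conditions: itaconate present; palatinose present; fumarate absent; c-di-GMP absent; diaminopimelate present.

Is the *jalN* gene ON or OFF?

OFF

Palatinose is present, so PexH is inactive.
Fumarate is absent, so LutC is active.
No repressor is bound and LutC is active, so *zorC* is transcribed.
So ZorC is produced and active.
No repressor is bound and ZorC is active, so *velV* is transcribed.
So VelV is produced and active.
c-di-GMP is absent, so SibH is inactive.
With no repressor bound, *gixV* is transcribed.
So GixV is produced and active.
Itaconate is present, so SovX is inactive.
Diaminopimelate is present, so VelM is active.
With repressor VelM bound, *gorN* is not transcribed.
So GorN is not produced.
With no repressor bound, *rudT* is transcribed.
So RudT is produced and active.
With repressor VelV bound, *jalN* is not transcribed.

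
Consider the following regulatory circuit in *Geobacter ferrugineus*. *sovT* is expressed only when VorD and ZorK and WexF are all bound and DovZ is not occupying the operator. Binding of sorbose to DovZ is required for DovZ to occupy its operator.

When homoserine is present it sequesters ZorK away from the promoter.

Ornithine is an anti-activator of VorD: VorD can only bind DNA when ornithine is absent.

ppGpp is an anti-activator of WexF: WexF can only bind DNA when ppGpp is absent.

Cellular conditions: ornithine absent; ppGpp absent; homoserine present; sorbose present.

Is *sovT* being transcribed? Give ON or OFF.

OFF

Ornithine is absent, so VorD is active.
Sorbose is present, so DovZ is active.
Homoserine is present, so ZorK is inactive.
ppGpp is absent, so WexF is active.
With repressor DovZ bound, *sovT* is not transcribed.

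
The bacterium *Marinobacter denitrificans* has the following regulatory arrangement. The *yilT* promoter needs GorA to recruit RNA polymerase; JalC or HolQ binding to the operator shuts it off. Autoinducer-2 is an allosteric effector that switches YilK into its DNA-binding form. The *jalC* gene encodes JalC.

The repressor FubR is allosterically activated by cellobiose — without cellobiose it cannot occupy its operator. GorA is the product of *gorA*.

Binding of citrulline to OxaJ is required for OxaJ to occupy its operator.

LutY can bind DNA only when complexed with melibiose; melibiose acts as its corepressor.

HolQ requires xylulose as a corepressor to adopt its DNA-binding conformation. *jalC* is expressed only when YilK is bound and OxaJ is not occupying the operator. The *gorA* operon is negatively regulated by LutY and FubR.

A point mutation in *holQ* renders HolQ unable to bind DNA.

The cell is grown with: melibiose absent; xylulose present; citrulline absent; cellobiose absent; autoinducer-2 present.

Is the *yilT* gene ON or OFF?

Melibiose is absent, so LutY is inactive.
Cellobiose is absent, so FubR is inactive.
With no repressor bound, *gorA* is transcribed.
So GorA is produced and active.
Autoinducer-2 is present, so YilK is active.
Citrulline is absent, so OxaJ is inactive.
No repressor is bound and YilK is active, so *jalC* is transcribed.
So JalC is produced and active.
HolQ is non-functional in this strain, so it has no effect.
With repressor JalC bound, *yilT* is not transcribed.

OFF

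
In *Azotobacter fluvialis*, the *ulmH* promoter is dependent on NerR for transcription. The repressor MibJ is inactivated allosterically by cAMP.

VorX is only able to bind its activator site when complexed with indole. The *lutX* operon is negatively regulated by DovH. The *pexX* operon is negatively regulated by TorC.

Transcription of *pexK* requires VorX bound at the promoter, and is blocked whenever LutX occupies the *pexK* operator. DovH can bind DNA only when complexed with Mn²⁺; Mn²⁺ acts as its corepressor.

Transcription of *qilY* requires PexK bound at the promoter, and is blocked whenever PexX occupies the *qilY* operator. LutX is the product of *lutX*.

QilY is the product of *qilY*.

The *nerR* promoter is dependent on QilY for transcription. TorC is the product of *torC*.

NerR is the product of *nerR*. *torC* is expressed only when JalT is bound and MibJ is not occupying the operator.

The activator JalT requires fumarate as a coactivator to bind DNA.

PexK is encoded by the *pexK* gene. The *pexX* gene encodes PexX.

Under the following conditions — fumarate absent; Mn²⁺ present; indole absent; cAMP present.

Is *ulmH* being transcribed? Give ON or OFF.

OFF

Mn²⁺ is present, so DovH is active.
With repressor DovH bound, *lutX* is not transcribed.
So LutX is not produced.
Indole is absent, so VorX is inactive.
Required activator VorX is absent, so *pexK* is not transcribed.
So PexK is not produced.
Fumarate is absent, so JalT is inactive.
cAMP is present, so MibJ is inactive.
Required activator JalT is absent, so *torC* is not transcribed.
So TorC is not produced.
With no repressor bound, *pexX* is transcribed.
So PexX is produced and active.
With repressor PexX bound, *qilY* is not transcribed.
So QilY is not produced.
Required activator QilY is absent, so *nerR* is not transcribed.
So NerR is not produced.
Required activator NerR is absent, so *ulmH* is not transcribed.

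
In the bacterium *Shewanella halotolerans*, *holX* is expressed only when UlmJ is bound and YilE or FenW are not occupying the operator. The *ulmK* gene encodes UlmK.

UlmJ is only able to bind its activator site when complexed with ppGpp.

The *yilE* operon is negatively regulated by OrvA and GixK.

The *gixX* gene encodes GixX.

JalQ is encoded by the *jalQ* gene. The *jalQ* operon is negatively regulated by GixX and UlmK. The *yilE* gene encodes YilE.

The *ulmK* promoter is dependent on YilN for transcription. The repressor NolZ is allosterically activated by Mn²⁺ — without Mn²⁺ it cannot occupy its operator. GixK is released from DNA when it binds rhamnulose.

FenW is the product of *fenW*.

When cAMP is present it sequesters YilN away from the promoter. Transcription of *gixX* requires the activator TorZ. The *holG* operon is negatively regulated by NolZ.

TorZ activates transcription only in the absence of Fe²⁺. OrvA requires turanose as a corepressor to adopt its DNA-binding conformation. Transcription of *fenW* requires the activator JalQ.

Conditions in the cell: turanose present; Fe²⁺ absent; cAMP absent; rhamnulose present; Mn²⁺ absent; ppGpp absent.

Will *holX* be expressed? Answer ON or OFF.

OFF

Turanose is present, so OrvA is active.
Rhamnulose is present, so GixK is inactive.
With repressor OrvA bound, *yilE* is not transcribed.
So YilE is not produced.
Fe²⁺ is absent, so TorZ is active.
No repressor is bound and TorZ is active, so *gixX* is transcribed.
So GixX is produced and active.
cAMP is absent, so YilN is active.
No repressor is bound and YilN is active, so *ulmK* is transcribed.
So UlmK is produced and active.
With repressor GixX bound, *jalQ* is not transcribed.
So JalQ is not produced.
Required activator JalQ is absent, so *fenW* is not transcribed.
So FenW is not produced.
ppGpp is absent, so UlmJ is inactive.
Required activator UlmJ is absent, so *holX* is not transcribed.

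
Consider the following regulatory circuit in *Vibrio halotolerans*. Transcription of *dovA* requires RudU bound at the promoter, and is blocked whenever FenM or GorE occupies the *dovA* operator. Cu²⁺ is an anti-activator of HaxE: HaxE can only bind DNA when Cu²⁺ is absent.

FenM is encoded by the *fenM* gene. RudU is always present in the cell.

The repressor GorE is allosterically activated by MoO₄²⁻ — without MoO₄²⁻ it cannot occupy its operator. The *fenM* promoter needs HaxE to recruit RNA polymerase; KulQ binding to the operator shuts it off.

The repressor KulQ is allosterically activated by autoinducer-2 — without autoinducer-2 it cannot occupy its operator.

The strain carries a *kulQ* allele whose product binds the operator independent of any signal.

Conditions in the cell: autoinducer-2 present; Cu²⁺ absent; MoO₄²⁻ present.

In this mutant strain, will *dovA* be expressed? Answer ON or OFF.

OFF

RudU is produced constitutively and is active.
KulQ is constitutively active in this strain.
Cu²⁺ is absent, so HaxE is active.
With repressor KulQ bound, *fenM* is not transcribed.
So FenM is not produced.
MoO₄²⁻ is present, so GorE is active.
With repressor GorE bound, *dovA* is not transcribed.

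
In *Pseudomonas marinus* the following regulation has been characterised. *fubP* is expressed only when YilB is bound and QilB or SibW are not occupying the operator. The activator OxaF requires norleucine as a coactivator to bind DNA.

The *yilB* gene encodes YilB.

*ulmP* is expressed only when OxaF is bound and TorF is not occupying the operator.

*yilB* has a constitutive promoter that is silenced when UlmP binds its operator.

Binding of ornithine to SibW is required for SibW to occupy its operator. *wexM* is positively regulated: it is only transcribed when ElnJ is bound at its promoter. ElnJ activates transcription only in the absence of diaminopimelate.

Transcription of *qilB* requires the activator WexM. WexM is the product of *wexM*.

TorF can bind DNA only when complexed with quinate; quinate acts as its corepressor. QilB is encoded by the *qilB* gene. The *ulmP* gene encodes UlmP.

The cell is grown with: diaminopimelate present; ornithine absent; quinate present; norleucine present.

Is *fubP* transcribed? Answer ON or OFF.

Quinate is present, so TorF is active.
Norleucine is present, so OxaF is active.
With repressor TorF bound, *ulmP* is not transcribed.
So UlmP is not produced.
With no repressor bound, *yilB* is transcribed.
So YilB is produced and active.
Diaminopimelate is present, so ElnJ is inactive.
Required activator ElnJ is absent, so *wexM* is not transcribed.
So WexM is not produced.
Required activator WexM is absent, so *qilB* is not transcribed.
So QilB is not produced.
Ornithine is absent, so SibW is inactive.
No repressor is bound and YilB is active, so *fubP* is transcribed.

ON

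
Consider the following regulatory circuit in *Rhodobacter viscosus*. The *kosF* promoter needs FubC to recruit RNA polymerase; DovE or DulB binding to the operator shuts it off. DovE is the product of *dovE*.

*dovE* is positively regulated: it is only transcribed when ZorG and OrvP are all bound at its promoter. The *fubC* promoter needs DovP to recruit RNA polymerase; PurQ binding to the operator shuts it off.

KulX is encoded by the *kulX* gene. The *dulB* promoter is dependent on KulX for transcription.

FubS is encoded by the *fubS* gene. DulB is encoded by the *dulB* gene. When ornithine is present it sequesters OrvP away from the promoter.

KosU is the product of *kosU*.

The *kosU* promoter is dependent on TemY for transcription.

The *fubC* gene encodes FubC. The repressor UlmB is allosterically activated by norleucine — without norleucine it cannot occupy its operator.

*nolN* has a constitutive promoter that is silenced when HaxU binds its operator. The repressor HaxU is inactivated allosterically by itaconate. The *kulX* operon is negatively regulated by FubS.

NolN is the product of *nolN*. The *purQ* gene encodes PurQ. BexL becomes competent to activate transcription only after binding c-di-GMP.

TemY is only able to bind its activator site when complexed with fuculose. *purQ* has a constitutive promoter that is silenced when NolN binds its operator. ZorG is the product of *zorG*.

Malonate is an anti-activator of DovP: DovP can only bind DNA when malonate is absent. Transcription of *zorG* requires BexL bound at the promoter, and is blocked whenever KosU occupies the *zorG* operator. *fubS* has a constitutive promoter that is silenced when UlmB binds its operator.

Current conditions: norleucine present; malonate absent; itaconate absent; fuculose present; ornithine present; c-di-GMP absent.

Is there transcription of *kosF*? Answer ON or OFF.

Fuculose is present, so TemY is active.
No repressor is bound and TemY is active, so *kosU* is transcribed.
So KosU is produced and active.
c-di-GMP is absent, so BexL is inactive.
With repressor KosU bound, *zorG* is not transcribed.
So ZorG is not produced.
Ornithine is present, so OrvP is inactive.
Required activator ZorG is absent, so *dovE* is not transcribed.
So DovE is not produced.
Malonate is absent, so DovP is active.
Itaconate is absent, so HaxU is active.
With repressor HaxU bound, *nolN* is not transcribed.
So NolN is not produced.
With no repressor bound, *purQ* is transcribed.
So PurQ is produced and active.
With repressor PurQ bound, *fubC* is not transcribed.
So FubC is not produced.
Norleucine is present, so UlmB is active.
With repressor UlmB bound, *fubS* is not transcribed.
So FubS is not produced.
With no repressor bound, *kulX* is transcribed.
So KulX is produced and active.
No repressor is bound and KulX is active, so *dulB* is transcribed.
So DulB is produced and active.
With repressor DulB bound, *kosF* is not transcribed.

OFF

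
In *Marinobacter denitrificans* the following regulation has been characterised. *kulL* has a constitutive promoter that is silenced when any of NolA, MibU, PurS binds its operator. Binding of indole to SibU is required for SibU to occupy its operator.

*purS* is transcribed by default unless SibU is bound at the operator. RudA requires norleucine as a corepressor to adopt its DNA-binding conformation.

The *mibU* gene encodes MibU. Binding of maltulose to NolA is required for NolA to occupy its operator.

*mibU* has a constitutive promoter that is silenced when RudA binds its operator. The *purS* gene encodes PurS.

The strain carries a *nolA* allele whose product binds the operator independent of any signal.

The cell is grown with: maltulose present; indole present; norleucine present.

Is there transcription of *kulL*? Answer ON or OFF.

OFF

NolA is constitutively active in this strain.
Norleucine is present, so RudA is active.
With repressor RudA bound, *mibU* is not transcribed.
So MibU is not produced.
Indole is present, so SibU is active.
With repressor SibU bound, *purS* is not transcribed.
So PurS is not produced.
With repressor NolA bound, *kulL* is not transcribed.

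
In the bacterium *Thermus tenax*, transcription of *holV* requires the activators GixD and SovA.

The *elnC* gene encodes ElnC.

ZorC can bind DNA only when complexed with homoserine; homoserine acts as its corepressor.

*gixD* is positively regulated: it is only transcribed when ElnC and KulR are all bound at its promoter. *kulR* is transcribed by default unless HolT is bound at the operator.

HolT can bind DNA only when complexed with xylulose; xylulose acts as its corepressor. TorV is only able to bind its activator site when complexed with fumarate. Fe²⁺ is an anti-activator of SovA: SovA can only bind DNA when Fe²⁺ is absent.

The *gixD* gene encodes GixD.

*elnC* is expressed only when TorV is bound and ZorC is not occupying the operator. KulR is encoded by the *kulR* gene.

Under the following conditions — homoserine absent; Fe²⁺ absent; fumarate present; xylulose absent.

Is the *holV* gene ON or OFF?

Fumarate is present, so TorV is active.
Homoserine is absent, so ZorC is inactive.
No repressor is bound and TorV is active, so *elnC* is transcribed.
So ElnC is produced and active.
Xylulose is absent, so HolT is inactive.
With no repressor bound, *kulR* is transcribed.
So KulR is produced and active.
No repressor is bound and ElnC and KulR are active, so *gixD* is transcribed.
So GixD is produced and active.
Fe²⁺ is absent, so SovA is active.
No repressor is bound and GixD and SovA are active, so *holV* is transcribed.

ON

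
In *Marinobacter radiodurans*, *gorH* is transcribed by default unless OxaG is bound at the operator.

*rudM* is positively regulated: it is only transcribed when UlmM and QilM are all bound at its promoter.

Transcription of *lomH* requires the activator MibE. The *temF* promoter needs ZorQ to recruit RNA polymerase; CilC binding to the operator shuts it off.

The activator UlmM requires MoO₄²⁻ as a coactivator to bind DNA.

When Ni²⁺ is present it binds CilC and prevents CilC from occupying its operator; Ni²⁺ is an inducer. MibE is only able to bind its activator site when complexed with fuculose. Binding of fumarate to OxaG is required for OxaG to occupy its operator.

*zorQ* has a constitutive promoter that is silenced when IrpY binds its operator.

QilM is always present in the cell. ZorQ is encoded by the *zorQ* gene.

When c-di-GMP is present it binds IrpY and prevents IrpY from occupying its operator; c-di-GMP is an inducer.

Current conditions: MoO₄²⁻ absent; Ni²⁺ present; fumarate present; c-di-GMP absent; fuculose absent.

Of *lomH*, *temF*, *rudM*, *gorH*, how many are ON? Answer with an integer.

Fuculose is absent, so MibE is inactive.
Required activator MibE is absent, so *lomH* is not transcribed.
→ *lomH* is OFF.
c-di-GMP is absent, so IrpY is active.
With repressor IrpY bound, *zorQ* is not transcribed.
So ZorQ is not produced.
Ni²⁺ is present, so CilC is inactive.
Required activator ZorQ is absent, so *temF* is not transcribed.
→ *temF* is OFF.
MoO₄²⁻ is absent, so UlmM is inactive.
QilM is produced constitutively and is active.
Required activator UlmM is absent, so *rudM* is not transcribed.
→ *rudM* is OFF.
Fumarate is present, so OxaG is active.
With repressor OxaG bound, *gorH* is not transcribed.
→ *gorH* is OFF.
0 of the 4 genes are transcribed.

0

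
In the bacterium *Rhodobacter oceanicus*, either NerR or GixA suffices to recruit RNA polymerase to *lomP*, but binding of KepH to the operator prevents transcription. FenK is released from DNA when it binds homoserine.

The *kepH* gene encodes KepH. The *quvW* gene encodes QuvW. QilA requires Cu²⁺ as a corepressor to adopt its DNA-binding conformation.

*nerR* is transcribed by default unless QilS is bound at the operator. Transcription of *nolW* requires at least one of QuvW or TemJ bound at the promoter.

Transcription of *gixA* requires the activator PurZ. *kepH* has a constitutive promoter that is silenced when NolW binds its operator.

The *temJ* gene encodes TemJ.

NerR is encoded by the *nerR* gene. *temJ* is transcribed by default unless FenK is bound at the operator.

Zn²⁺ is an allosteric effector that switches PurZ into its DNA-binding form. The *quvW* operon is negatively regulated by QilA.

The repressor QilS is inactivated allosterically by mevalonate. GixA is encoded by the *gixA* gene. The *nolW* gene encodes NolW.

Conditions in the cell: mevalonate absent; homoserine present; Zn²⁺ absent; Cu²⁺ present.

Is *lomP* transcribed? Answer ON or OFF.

Mevalonate is absent, so QilS is active.
With repressor QilS bound, *nerR* is not transcribed.
So NerR is not produced.
Cu²⁺ is present, so QilA is active.
With repressor QilA bound, *quvW* is not transcribed.
So QuvW is not produced.
Homoserine is present, so FenK is inactive.
With no repressor bound, *temJ* is transcribed.
So TemJ is produced and active.
Activator TemJ is present, so *nolW* is transcribed.
So NolW is produced and active.
With repressor NolW bound, *kepH* is not transcribed.
So KepH is not produced.
Zn²⁺ is absent, so PurZ is inactive.
Required activator PurZ is absent, so *gixA* is not transcribed.
So GixA is not produced.
No activator is available at the *lomP* promoter, so *lomP* is not transcribed.

OFF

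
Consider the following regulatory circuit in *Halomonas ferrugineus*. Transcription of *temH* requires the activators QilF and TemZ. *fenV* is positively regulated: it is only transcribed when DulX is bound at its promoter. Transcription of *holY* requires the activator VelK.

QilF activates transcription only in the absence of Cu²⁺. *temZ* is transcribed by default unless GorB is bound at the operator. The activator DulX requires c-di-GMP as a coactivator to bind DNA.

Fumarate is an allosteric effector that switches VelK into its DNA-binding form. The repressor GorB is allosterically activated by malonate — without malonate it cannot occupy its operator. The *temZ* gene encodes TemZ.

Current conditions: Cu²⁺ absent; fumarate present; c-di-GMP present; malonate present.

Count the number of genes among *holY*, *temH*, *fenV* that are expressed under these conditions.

Fumarate is present, so VelK is active.
No repressor is bound and VelK is active, so *holY* is transcribed.
→ *holY* is ON.
Cu²⁺ is absent, so QilF is active.
Malonate is present, so GorB is active.
With repressor GorB bound, *temZ* is not transcribed.
So TemZ is not produced.
Required activator TemZ is absent, so *temH* is not transcribed.
→ *temH* is OFF.
c-di-GMP is present, so DulX is active.
No repressor is bound and DulX is active, so *fenV* is transcribed.
→ *fenV* is ON.
2 of the 3 genes are transcribed.

2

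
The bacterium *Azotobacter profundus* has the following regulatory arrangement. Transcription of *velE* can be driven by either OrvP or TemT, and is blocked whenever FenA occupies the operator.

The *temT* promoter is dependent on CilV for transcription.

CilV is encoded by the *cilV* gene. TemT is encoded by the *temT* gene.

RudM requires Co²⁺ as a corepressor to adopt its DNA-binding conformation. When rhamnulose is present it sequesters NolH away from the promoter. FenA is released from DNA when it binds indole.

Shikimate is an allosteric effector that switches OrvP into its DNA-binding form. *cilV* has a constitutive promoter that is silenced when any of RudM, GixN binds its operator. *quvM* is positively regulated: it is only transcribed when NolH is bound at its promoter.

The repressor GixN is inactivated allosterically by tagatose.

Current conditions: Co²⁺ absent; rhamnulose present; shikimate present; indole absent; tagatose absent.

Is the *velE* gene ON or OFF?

OFF

Shikimate is present, so OrvP is active.
Indole is absent, so FenA is active.
Co²⁺ is absent, so RudM is inactive.
Tagatose is absent, so GixN is active.
With repressor GixN bound, *cilV* is not transcribed.
So CilV is not produced.
Required activator CilV is absent, so *temT* is not transcribed.
So TemT is not produced.
With repressor FenA bound, *velE* is not transcribed.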